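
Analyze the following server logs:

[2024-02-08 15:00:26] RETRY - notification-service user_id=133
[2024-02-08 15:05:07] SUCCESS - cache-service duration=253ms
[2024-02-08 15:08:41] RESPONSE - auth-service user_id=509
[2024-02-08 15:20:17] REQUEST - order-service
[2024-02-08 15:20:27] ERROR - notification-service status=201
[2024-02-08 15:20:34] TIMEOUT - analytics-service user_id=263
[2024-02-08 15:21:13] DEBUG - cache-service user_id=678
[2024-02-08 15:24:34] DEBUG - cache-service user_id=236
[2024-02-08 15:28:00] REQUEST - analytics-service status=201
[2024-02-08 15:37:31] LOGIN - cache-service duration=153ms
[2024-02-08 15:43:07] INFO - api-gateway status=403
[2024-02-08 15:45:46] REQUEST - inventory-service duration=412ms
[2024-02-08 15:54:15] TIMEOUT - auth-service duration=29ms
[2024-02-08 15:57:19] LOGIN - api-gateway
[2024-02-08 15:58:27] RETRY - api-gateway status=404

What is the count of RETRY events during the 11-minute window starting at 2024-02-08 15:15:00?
0

To count events in the time window:

1. Window boundaries: 2024-02-08 15:15:00 to 2024-02-08 15:26:00
2. Filter for RETRY events within this window
3. Count matching events: 0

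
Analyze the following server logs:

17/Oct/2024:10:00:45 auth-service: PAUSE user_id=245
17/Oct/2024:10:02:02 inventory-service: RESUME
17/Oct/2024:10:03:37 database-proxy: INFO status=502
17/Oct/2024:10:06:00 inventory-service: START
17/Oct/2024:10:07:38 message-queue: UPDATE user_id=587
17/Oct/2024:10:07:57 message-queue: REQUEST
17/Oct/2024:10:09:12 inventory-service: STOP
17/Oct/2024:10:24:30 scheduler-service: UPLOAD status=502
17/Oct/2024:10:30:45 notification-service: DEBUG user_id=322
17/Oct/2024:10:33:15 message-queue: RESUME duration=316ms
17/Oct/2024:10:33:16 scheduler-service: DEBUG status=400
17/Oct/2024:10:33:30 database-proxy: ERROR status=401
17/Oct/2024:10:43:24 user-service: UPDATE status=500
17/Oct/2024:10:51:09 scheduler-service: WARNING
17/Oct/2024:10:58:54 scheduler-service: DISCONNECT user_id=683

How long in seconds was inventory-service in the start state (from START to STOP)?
192

To calculate state duration:

1. Find START event for inventory-service: 17/Oct/2024:10:06:00
2. Find STOP event for inventory-service: 17/Oct/2024:10:09:12
3. Calculate duration: 17/Oct/2024:10:09:12 - 17/Oct/2024:10:06:00 = 192 seconds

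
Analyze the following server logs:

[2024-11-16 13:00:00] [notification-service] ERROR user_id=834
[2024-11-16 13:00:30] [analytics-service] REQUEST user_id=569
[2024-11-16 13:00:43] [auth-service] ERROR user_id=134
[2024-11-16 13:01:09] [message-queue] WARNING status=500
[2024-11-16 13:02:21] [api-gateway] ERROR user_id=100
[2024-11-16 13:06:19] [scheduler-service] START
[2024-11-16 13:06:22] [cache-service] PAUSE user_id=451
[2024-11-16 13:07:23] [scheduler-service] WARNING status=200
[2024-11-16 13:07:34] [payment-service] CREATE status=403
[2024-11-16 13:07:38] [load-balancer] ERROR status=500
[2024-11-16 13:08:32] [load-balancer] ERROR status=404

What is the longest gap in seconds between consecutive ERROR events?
317

To find the longest gap:

1. Extract all ERROR events in chronological order
2. Calculate time differences between consecutive events
3. Find the maximum difference
4. Longest gap: 317 seconds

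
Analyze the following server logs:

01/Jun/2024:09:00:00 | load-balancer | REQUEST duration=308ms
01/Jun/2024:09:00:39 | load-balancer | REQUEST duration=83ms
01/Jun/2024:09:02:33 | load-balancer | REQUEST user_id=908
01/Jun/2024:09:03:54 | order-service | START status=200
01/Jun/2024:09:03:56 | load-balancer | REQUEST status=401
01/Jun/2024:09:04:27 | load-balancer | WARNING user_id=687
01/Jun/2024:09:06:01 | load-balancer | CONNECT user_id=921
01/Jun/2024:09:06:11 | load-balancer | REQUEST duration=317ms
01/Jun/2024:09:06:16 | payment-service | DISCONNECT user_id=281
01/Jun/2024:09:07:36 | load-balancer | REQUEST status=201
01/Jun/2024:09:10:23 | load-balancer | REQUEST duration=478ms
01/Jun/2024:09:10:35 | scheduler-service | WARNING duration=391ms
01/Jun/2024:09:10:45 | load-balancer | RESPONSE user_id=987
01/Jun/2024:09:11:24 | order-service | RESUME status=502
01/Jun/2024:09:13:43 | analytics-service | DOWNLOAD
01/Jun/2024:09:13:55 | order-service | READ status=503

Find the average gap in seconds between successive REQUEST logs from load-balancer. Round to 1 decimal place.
103.8

To calculate average interval:

1. Find all REQUEST events for load-balancer in order
2. Calculate time gaps between consecutive events
3. Compute mean of gaps: 623 / 6 = 103.8 seconds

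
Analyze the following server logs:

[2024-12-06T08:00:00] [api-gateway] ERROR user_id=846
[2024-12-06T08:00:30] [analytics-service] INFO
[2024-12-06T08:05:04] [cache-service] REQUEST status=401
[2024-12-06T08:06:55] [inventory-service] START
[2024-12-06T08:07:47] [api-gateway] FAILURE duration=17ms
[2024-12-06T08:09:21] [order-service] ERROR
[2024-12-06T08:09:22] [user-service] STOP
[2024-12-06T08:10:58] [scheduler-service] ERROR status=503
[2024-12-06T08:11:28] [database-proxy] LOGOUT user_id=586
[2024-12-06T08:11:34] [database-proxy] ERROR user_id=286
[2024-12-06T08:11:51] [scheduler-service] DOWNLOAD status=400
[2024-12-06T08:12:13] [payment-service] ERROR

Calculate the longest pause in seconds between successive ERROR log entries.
561

To find the longest gap:

1. Extract all ERROR events in chronological order
2. Calculate time differences between consecutive events
3. Find the maximum difference
4. Longest gap: 561 seconds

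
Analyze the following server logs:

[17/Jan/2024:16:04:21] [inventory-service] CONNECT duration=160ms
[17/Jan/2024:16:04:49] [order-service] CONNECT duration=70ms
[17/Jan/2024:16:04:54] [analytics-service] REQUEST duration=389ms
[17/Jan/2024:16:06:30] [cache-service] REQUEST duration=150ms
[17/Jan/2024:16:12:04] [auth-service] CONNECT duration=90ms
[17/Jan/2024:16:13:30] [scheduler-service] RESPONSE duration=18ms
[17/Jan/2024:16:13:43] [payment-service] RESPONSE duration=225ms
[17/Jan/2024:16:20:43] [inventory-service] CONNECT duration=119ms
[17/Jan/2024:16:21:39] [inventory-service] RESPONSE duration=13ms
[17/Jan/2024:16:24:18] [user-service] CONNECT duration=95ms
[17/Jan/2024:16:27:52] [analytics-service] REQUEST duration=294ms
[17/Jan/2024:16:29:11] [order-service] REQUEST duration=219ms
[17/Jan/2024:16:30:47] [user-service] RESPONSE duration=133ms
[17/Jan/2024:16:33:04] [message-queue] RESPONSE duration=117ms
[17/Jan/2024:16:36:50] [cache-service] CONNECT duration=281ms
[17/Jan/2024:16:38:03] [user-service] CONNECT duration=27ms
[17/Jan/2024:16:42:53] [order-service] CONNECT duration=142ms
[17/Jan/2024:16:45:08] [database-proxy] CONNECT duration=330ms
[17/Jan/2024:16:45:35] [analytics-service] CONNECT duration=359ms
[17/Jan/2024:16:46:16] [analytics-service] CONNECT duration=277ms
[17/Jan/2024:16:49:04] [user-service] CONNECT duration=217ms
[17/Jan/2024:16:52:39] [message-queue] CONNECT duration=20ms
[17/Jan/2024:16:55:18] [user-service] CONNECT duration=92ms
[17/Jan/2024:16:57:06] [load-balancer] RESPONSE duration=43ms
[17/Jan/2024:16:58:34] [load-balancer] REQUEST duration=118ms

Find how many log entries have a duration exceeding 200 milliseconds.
9

To count timeouts:

1. Threshold: 200ms
2. Extract duration from each log entry
3. Count entries where duration > 200
4. Timeout count: 9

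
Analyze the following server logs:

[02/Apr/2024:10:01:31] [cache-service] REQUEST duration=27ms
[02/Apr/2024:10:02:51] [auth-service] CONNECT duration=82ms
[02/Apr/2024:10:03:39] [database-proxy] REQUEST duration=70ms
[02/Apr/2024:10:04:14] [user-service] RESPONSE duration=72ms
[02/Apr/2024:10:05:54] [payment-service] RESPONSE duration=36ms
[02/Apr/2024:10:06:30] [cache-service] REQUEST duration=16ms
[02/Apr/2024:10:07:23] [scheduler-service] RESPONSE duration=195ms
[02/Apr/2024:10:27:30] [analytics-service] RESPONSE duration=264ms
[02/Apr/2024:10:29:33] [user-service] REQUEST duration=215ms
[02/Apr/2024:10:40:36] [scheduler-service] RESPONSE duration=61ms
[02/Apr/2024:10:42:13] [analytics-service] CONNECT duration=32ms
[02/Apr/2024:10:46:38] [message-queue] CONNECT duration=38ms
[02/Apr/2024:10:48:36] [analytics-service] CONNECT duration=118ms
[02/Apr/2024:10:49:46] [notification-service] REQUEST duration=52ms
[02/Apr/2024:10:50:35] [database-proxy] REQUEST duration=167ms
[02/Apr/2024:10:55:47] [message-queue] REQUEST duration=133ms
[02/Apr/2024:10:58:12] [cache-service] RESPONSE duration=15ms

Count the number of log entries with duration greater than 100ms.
6

To count timeouts:

1. Threshold: 100ms
2. Extract duration from each log entry
3. Count entries where duration > 100
4. Timeout count: 6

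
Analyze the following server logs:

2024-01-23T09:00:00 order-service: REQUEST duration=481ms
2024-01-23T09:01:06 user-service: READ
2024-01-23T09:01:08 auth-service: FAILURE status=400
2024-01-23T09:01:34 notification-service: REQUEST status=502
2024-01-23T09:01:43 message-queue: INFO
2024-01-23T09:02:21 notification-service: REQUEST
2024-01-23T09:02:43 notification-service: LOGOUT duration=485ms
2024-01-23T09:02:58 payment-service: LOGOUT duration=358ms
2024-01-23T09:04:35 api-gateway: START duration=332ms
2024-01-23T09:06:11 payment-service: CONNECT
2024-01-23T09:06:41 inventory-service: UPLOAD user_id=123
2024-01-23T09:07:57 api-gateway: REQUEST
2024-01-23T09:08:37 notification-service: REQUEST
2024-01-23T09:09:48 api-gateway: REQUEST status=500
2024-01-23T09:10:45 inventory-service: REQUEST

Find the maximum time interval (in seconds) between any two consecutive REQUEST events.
336

To find the longest gap:

1. Extract all REQUEST events in chronological order
2. Calculate time differences between consecutive events
3. Find the maximum difference
4. Longest gap: 336 seconds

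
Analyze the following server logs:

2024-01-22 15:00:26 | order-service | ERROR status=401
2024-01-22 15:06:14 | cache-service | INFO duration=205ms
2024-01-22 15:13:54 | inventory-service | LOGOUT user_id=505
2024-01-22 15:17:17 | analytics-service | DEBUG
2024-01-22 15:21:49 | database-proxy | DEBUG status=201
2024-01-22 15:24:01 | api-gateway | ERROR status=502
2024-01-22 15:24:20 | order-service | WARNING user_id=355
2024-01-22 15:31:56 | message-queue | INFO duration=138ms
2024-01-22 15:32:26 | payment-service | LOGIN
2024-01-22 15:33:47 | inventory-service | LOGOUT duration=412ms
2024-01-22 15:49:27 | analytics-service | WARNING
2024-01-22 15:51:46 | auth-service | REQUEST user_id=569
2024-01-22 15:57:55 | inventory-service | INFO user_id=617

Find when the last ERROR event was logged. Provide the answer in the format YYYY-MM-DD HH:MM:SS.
2024-01-22 15:24:01

To find the last event:

1. Filter for all ERROR events
2. Sort by timestamp
3. Select the last one
4. Timestamp: 2024-01-22 15:24:01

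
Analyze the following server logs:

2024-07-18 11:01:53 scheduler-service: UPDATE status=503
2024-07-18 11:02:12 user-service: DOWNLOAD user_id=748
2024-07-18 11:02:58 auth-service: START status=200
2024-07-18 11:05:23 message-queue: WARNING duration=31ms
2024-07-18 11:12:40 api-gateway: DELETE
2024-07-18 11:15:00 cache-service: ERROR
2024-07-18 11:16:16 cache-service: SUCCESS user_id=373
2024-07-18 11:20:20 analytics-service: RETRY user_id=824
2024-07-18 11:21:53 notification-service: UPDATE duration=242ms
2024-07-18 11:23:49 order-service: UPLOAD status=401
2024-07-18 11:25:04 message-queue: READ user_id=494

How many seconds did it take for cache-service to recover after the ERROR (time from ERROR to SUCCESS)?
76

To calculate recovery time:

1. Find ERROR event for cache-service: 2024-07-18 11:15:00
2. Find next SUCCESS event for cache-service: 2024-07-18 11:16:16
3. Recovery time: 2024-07-18 11:16:16 - 2024-07-18 11:15:00 = 76 seconds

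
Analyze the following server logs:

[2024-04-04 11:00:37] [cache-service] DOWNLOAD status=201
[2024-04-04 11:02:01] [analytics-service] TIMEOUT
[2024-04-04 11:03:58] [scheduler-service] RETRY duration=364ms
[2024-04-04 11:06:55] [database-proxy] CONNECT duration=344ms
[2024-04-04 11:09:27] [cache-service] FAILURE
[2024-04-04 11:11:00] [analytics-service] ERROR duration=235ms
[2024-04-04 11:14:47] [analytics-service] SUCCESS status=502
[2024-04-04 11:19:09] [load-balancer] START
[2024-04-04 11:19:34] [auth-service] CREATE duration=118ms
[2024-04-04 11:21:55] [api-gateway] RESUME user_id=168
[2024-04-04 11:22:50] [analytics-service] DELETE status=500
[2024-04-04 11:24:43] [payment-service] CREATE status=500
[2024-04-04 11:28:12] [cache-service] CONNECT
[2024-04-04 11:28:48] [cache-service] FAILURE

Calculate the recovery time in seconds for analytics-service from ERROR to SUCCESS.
227

To calculate recovery time:

1. Find ERROR event for analytics-service: 2024-04-04 11:11:00
2. Find next SUCCESS event for analytics-service: 2024-04-04 11:14:47
3. Recovery time: 2024-04-04 11:14:47 - 2024-04-04 11:11:00 = 227 seconds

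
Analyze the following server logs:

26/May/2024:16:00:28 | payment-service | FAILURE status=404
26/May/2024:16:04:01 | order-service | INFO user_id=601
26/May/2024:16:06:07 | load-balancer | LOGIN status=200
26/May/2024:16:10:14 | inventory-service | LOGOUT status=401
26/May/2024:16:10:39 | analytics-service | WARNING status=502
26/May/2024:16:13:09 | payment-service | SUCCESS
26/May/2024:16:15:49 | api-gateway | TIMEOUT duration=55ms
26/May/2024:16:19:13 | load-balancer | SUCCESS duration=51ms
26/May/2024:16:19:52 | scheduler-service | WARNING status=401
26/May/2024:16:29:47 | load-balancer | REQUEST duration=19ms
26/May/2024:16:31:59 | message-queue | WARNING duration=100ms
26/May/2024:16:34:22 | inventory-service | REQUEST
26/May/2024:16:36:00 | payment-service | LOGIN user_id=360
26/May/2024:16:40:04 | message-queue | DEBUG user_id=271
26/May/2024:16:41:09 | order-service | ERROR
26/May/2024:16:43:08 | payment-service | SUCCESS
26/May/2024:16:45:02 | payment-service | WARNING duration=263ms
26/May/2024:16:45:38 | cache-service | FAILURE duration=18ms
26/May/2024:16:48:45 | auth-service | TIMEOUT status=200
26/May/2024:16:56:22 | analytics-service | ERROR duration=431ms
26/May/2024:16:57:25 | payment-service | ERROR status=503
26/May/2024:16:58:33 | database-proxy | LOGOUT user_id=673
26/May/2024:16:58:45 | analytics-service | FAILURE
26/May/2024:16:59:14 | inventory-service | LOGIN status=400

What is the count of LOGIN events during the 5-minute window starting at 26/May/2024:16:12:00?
0

To count events in the time window:

1. Window boundaries: 26/May/2024:16:12:00 to 26/May/2024:16:17:00
2. Filter for LOGIN events within this window
3. Count matching events: 0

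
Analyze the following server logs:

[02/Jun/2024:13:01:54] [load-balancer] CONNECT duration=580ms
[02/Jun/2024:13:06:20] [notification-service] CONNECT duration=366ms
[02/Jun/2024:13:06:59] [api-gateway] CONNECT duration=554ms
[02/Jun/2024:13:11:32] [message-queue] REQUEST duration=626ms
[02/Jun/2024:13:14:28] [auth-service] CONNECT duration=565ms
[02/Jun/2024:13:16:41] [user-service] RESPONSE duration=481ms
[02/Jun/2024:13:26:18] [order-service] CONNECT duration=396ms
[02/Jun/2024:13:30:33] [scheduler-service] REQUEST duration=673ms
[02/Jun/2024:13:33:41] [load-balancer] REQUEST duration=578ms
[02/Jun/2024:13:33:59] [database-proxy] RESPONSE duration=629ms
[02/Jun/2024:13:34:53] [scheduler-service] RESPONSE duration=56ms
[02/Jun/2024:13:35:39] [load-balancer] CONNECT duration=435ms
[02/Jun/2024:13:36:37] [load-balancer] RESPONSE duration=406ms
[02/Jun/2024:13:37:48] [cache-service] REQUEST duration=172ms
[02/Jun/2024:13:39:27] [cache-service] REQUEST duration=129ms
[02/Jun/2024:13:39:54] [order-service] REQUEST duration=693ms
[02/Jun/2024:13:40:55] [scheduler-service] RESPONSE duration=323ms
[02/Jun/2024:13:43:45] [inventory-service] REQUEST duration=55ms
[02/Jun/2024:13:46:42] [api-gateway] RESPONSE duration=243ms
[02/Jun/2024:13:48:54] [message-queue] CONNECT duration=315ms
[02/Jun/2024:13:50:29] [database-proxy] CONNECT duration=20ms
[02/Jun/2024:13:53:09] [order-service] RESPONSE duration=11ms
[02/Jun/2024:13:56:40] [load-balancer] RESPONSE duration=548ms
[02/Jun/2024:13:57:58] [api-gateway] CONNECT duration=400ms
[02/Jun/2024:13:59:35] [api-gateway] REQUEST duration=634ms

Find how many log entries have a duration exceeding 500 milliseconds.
10

To count timeouts:

1. Threshold: 500ms
2. Extract duration from each log entry
3. Count entries where duration > 500
4. Timeout count: 10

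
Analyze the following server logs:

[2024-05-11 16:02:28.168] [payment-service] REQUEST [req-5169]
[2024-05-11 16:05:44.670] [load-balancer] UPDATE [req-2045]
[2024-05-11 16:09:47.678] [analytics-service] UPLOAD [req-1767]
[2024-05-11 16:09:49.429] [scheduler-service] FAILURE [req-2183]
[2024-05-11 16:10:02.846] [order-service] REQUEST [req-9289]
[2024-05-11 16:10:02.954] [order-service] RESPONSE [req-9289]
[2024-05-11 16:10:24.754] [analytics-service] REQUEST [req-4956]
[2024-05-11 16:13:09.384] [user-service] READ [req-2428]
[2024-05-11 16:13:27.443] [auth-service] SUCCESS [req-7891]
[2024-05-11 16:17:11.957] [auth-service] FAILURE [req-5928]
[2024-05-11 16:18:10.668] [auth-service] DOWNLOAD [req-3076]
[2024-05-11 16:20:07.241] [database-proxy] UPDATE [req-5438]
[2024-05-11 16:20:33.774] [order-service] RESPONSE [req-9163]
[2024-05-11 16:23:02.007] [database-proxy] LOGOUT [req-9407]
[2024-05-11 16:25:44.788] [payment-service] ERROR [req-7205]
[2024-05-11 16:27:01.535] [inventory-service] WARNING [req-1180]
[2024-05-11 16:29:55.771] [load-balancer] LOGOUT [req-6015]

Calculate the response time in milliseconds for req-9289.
108

To calculate latency:

1. Find REQUEST with id req-9289: 2024-05-11 16:10:02.846
2. Find RESPONSE with id req-9289: 2024-05-11 16:10:02.954
3. Latency: 2024-05-11 16:10:02.954 - 2024-05-11 16:10:02.846 = 108ms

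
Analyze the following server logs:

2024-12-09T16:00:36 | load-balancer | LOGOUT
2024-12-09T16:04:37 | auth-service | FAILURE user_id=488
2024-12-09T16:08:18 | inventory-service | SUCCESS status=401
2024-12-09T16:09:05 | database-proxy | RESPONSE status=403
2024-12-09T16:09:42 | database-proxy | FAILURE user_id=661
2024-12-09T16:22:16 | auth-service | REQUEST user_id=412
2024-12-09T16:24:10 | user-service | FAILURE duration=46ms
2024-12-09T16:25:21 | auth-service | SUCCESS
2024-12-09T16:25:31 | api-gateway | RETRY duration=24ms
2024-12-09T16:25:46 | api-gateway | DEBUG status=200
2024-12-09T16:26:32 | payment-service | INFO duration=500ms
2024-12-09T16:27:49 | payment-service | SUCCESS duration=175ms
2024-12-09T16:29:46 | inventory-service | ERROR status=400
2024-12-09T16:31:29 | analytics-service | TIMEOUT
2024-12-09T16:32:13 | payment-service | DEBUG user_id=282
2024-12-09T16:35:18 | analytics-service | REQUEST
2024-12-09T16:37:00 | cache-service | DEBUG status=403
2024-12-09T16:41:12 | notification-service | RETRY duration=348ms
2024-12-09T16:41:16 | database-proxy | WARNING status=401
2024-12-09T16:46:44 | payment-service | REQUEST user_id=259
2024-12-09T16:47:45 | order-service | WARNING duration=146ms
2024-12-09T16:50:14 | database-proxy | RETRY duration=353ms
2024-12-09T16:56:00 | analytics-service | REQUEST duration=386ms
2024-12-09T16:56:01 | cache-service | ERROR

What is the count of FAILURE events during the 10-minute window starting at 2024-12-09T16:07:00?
1

To count events in the time window:

1. Window boundaries: 2024-12-09T16:07:00 to 2024-12-09T16:17:00
2. Filter for FAILURE events within this window
3. Count matching events: 1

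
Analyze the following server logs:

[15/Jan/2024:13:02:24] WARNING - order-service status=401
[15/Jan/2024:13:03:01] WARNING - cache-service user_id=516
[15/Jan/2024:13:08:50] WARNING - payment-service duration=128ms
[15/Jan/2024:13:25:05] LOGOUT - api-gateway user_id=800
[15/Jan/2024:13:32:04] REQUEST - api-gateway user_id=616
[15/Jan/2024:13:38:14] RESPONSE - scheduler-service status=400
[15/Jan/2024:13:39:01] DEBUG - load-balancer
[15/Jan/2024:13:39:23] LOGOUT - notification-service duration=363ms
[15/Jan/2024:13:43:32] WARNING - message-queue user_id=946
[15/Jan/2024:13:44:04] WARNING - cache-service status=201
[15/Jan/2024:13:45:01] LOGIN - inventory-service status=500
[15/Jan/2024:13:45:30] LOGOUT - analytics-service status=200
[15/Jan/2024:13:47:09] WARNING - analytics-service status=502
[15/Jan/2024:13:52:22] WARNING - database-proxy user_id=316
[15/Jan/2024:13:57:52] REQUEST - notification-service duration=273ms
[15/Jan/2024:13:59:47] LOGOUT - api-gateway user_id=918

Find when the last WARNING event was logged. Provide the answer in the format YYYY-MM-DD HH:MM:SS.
2024-01-15 13:52:22

To find the last event:

1. Filter for all WARNING events
2. Sort by timestamp
3. Select the last one
4. Timestamp: 2024-01-15 13:52:22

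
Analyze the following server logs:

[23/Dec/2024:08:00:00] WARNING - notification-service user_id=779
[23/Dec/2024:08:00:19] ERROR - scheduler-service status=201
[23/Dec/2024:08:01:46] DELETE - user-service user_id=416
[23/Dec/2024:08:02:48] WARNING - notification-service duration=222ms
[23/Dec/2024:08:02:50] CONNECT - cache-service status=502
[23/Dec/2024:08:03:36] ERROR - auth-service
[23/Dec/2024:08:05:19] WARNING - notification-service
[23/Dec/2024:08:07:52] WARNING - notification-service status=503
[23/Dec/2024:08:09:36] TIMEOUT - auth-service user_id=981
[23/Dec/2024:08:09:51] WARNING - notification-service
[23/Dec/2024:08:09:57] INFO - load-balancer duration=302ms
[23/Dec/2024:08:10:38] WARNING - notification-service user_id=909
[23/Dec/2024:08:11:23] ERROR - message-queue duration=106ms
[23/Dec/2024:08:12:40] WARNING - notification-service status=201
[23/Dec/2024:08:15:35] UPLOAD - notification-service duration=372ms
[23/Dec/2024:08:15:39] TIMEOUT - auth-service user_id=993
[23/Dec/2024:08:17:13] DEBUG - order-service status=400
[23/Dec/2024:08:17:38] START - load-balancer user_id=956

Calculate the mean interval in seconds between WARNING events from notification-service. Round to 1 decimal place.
126.7

To calculate average interval:

1. Find all WARNING events for notification-service in order
2. Calculate time gaps between consecutive events
3. Compute mean of gaps: 760 / 6 = 126.7 seconds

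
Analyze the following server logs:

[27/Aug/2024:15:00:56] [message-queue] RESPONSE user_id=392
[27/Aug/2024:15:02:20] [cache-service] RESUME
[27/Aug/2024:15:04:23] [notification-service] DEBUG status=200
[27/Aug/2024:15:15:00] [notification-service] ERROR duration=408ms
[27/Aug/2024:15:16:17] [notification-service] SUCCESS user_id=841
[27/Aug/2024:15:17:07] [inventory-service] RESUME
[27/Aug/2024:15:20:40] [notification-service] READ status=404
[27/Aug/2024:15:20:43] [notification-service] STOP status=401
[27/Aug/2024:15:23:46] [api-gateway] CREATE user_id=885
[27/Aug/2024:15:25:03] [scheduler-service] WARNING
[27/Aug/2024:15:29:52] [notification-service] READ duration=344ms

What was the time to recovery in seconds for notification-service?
77

To calculate recovery time:

1. Find ERROR event for notification-service: 27/Aug/2024:15:15:00
2. Find next SUCCESS event for notification-service: 27/Aug/2024:15:16:17
3. Recovery time: 27/Aug/2024:15:16:17 - 27/Aug/2024:15:15:00 = 77 seconds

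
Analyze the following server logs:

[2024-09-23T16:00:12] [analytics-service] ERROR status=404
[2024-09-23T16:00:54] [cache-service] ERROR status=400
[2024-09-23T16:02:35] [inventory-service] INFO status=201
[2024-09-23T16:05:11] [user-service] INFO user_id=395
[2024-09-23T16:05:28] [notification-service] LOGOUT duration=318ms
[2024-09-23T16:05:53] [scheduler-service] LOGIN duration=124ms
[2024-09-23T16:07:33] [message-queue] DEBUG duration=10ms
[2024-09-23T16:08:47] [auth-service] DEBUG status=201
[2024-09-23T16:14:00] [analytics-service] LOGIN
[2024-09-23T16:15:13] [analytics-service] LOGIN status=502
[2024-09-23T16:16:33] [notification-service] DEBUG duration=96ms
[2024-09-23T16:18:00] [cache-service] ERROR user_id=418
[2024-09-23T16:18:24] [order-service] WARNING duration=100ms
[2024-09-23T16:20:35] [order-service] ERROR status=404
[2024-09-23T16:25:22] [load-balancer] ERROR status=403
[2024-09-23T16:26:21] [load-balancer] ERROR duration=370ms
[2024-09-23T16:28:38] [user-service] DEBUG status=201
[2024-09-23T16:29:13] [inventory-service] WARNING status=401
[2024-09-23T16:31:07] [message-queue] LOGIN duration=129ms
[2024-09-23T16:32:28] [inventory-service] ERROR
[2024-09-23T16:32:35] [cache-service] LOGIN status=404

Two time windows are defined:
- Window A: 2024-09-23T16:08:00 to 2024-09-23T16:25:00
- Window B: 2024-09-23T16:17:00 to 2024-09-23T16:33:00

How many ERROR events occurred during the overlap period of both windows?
2

To find overlap events:

1. Window A: 2024-09-23T16:08:00 to 2024-09-23T16:25:00
2. Window B: 2024-09-23T16:17:00 to 2024-09-23T16:33:00
3. Overlap period: 2024-09-23T16:17:00 to 2024-09-23T16:25:00
4. Count ERROR events in overlap: 2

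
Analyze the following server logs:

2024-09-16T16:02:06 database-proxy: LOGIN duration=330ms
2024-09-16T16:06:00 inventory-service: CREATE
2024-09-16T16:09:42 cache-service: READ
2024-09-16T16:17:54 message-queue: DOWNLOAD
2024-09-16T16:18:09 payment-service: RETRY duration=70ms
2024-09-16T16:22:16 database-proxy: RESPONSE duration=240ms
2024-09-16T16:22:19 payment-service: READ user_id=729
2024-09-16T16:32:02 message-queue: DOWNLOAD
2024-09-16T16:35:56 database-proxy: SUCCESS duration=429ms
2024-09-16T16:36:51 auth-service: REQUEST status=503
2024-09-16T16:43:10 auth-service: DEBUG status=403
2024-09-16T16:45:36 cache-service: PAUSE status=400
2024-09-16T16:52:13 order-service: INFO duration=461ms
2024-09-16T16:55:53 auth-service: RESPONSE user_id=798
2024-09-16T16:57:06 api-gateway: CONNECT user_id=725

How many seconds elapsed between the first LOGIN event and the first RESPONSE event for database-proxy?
1210

To find the time between events:

1. Locate the first LOGIN event for database-proxy: 2024-09-16T16:02:06
2. Locate the first RESPONSE event for database-proxy: 2024-09-16T16:22:16
3. Calculate the difference: 2024-09-16T16:22:16 - 2024-09-16T16:02:06 = 1210 seconds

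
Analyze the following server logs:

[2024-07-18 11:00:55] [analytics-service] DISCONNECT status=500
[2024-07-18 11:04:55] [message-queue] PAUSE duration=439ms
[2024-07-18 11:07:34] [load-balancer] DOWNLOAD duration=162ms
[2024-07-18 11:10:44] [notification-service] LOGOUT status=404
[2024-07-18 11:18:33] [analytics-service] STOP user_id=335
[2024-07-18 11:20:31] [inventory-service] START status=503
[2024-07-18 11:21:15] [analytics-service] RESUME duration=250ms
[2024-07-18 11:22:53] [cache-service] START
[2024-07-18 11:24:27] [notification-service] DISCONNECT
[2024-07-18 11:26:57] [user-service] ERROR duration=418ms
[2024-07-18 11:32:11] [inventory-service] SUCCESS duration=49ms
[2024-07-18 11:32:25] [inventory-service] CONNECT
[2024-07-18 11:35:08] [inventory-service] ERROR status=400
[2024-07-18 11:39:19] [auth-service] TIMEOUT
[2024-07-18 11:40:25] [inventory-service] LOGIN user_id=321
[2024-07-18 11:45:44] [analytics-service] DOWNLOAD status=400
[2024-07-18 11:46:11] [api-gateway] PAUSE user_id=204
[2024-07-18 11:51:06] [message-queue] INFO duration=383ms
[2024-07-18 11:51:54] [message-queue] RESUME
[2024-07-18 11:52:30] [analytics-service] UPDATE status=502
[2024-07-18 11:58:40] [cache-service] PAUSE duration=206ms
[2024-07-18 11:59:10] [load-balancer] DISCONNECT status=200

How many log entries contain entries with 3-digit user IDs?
3

To find matching entries:

1. Pattern to match: entries with 3-digit user IDs
2. Scan each log entry for the pattern
3. Count matches: 3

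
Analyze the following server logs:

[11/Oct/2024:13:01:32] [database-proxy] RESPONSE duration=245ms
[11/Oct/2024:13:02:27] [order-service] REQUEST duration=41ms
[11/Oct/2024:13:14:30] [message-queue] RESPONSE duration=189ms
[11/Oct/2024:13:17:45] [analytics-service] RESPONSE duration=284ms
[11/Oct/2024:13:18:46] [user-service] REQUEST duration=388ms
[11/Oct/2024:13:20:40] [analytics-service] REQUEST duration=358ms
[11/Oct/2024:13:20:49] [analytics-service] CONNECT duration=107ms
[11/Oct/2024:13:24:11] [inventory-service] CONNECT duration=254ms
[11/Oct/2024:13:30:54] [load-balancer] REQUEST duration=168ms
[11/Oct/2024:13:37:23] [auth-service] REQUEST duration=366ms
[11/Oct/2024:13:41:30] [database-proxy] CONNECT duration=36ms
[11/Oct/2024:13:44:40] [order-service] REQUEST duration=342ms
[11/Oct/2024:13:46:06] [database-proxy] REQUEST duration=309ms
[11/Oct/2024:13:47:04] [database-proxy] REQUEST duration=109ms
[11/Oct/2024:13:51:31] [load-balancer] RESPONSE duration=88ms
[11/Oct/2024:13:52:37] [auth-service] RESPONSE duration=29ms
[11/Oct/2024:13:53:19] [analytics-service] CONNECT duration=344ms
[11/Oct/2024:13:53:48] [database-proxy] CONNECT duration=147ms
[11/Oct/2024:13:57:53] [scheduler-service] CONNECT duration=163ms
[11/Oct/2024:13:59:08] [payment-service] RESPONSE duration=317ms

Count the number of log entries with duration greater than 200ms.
10

To count timeouts:

1. Threshold: 200ms
2. Extract duration from each log entry
3. Count entries where duration > 200
4. Timeout count: 10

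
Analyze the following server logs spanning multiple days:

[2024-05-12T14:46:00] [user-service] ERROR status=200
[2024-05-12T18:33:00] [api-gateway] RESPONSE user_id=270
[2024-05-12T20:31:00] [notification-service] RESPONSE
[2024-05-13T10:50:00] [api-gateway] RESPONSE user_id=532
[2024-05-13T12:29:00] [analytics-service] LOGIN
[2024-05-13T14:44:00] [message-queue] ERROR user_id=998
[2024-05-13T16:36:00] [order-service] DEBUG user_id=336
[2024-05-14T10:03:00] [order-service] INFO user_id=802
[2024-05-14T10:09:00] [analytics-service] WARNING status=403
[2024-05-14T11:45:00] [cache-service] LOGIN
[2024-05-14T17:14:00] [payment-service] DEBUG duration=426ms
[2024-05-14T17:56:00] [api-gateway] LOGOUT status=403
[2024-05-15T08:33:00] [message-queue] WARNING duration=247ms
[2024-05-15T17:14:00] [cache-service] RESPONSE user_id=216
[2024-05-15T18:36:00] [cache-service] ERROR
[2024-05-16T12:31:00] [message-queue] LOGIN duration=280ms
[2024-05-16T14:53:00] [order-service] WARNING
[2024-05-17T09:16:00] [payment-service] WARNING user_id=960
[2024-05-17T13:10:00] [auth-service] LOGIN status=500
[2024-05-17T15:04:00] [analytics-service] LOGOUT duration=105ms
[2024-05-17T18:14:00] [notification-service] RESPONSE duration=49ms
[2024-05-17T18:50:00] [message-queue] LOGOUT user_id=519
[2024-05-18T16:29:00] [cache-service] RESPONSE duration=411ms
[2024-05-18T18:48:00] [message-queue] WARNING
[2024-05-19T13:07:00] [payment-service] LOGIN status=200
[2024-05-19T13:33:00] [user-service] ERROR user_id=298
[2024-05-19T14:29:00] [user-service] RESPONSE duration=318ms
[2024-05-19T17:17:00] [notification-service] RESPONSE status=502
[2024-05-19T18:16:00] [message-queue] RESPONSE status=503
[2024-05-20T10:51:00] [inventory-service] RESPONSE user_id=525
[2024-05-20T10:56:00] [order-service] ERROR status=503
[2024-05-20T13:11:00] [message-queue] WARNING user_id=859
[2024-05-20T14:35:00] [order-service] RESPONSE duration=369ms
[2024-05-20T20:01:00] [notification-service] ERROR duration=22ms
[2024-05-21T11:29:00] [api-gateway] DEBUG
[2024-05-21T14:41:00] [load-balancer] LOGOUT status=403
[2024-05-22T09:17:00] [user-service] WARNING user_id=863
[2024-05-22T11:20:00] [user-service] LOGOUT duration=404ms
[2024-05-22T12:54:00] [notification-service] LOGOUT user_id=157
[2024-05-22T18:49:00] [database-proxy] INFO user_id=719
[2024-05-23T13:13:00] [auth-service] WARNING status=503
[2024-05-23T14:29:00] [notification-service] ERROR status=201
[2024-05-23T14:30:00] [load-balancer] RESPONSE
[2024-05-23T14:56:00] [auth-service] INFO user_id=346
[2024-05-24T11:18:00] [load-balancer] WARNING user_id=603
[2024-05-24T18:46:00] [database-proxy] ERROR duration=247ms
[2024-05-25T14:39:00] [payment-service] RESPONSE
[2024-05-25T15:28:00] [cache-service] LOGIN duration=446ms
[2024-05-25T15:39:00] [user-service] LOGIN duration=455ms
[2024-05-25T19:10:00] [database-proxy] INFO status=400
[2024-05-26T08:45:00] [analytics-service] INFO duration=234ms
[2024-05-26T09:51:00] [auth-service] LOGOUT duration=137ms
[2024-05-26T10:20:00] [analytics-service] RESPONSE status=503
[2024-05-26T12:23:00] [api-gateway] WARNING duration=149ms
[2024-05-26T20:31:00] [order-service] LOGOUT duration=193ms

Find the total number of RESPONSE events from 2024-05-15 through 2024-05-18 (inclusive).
3

To filter by date range:

1. Date range: 2024-05-15 through 2024-05-18, both dates inclusive
2. Filter for RESPONSE events whose date falls in this range
3. Count matching events: 3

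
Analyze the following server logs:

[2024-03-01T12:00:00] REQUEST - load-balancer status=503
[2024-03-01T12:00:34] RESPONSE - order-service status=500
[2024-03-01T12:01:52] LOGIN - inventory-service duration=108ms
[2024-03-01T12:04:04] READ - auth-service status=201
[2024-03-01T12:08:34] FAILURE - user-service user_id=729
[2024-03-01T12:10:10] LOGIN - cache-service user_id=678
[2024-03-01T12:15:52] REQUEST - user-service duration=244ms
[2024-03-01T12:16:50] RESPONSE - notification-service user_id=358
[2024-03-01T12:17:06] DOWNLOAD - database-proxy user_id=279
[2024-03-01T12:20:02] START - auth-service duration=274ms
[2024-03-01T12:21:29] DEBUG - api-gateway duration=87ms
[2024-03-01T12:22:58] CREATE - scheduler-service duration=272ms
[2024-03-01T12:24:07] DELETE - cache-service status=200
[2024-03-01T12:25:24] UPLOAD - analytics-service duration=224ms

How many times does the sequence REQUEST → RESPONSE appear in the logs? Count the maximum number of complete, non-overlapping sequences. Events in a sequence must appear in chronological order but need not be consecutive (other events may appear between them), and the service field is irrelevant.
2

To count sequences:

1. Look for pattern: REQUEST → RESPONSE
2. Greedily scan the log in chronological order, matching each sequence element in turn (ignoring service)
3. Each time the full pattern completes, increment the count and restart matching from the next event
4. Complete non-overlapping sequences found: 2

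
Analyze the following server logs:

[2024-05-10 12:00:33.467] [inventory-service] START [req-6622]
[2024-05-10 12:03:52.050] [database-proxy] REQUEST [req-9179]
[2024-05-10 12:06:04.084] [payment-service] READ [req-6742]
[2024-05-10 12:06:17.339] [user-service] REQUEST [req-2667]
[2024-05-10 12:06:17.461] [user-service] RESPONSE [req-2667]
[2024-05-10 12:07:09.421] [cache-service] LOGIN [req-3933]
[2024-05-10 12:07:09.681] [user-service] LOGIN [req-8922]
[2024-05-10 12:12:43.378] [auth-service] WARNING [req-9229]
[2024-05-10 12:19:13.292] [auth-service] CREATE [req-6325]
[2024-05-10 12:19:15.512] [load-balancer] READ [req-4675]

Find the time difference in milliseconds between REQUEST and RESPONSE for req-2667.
122

To calculate latency:

1. Find REQUEST with id req-2667: 2024-05-10 12:06:17.339
2. Find RESPONSE with id req-2667: 2024-05-10 12:06:17.461
3. Latency: 2024-05-10 12:06:17.461 - 2024-05-10 12:06:17.339 = 122ms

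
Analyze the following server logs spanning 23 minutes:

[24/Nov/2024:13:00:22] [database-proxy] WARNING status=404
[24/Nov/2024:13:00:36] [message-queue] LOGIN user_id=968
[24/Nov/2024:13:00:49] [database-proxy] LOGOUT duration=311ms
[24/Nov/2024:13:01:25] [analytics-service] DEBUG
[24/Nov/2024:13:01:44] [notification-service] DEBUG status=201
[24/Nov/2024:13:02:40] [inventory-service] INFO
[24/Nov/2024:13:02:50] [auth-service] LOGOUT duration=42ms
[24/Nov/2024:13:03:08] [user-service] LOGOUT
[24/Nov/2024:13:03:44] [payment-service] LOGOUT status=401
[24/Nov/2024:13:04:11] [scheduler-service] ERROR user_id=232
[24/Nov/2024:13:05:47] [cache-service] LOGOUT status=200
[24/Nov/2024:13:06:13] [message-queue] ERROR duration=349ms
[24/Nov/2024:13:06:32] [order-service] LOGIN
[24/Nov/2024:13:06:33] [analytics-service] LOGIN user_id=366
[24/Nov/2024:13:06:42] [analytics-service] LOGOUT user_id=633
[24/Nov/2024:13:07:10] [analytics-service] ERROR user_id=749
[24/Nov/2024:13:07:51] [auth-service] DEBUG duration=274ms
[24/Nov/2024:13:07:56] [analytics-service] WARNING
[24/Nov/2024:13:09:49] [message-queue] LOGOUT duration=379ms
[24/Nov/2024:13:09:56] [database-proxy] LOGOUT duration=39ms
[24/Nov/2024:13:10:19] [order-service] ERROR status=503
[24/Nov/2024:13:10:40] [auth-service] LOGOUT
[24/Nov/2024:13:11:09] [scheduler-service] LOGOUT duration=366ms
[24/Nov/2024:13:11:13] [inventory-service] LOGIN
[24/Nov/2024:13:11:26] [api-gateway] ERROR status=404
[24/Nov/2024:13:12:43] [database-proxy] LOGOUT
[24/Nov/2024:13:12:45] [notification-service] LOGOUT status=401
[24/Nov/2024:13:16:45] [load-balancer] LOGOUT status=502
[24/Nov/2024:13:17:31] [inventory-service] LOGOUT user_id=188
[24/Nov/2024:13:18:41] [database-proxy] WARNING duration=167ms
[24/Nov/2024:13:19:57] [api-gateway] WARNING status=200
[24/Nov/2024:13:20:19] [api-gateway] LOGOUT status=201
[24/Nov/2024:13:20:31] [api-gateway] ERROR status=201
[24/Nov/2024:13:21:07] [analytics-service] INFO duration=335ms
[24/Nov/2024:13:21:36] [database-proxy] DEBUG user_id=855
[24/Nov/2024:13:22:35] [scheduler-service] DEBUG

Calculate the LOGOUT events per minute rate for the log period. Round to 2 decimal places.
0.65

To calculate the rate:

1. Count total LOGOUT events: 15
2. Total time period: 23 minutes
3. Rate = 15 / 23 = 0.65 events per minute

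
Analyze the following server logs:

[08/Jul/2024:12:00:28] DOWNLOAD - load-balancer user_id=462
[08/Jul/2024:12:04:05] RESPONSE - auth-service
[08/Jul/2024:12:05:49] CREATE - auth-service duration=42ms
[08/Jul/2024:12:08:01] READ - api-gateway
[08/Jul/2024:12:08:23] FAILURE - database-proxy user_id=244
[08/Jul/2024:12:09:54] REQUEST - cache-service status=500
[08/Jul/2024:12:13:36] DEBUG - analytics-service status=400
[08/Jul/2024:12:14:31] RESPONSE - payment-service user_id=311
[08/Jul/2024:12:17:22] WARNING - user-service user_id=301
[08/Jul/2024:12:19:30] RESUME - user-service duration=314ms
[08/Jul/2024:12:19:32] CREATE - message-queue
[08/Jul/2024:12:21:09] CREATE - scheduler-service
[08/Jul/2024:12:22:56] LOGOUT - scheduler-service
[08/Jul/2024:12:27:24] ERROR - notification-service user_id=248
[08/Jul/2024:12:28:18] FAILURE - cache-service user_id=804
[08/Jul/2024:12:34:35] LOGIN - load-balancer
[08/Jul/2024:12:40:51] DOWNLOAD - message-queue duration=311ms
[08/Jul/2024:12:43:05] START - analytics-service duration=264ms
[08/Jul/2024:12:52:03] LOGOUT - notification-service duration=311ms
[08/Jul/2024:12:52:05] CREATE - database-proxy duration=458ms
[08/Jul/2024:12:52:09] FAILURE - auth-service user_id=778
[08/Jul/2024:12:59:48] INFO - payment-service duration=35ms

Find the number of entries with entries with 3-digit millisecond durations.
5

To find matching entries:

1. Pattern to match: entries with 3-digit millisecond durations
2. Scan each log entry for the pattern
3. Count matches: 5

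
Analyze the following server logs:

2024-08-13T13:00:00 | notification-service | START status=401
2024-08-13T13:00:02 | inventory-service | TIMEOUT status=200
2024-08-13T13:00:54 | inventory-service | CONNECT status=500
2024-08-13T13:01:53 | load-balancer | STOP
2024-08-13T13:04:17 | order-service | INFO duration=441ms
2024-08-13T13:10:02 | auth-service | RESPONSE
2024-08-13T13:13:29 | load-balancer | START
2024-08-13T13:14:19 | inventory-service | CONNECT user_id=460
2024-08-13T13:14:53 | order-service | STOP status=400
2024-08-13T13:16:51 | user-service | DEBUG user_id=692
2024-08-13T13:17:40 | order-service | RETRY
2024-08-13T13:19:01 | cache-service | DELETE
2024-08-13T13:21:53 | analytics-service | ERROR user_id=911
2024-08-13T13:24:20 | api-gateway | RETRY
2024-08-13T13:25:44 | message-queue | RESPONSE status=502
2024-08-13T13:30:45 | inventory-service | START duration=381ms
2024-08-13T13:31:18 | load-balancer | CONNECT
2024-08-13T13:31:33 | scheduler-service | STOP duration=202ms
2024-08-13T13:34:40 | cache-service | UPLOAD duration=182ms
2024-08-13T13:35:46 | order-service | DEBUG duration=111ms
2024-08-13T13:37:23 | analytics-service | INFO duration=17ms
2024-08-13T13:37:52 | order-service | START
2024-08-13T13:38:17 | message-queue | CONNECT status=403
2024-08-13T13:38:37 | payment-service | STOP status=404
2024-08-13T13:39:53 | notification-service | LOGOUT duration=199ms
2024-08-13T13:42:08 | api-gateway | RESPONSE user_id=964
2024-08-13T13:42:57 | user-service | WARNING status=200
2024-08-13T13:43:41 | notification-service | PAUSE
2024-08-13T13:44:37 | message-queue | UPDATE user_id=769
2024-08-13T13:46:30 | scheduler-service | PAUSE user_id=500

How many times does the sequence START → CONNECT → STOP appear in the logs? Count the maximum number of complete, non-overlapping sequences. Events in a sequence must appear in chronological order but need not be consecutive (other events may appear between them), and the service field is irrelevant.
4

To count sequences:

1. Look for pattern: START → CONNECT → STOP
2. Greedily scan the log in chronological order, matching each sequence element in turn (ignoring service)
3. Each time the full pattern completes, increment the count and restart matching from the next event
4. Complete non-overlapping sequences found: 4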